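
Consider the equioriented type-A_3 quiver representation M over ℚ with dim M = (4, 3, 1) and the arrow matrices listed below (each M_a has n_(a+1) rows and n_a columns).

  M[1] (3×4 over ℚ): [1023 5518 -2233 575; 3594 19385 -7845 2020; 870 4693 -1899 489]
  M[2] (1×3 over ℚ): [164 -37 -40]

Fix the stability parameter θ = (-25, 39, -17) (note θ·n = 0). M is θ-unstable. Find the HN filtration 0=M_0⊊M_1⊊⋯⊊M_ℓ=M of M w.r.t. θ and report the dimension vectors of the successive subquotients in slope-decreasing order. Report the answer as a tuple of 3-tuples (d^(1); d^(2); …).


Interval decomposition of M: I[1,1], I[1,2]^2, I[1,3].
HN type (ℓ=3): μ^(1)=39; μ^(2)=11; μ^(3)=-25

((0, 2, 0); (0, 1, 1); (4, 0, 0))


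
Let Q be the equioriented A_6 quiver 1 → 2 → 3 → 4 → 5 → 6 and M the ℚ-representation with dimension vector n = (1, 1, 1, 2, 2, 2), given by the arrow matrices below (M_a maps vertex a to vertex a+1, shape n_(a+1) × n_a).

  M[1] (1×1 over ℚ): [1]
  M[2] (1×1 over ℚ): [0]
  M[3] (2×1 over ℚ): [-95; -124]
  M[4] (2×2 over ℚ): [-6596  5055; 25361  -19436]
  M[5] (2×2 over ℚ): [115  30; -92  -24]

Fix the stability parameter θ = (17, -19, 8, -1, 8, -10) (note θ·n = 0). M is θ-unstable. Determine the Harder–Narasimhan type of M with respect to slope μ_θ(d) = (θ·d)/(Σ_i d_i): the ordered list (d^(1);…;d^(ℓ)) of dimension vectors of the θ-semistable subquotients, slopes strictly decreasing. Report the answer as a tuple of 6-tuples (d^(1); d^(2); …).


Barcode: M ≅ I[1,2], I[3,6], I[4,5], I[6,6]. HN layers by μ_θ (4 steps, strictly decreasing):
  μ^(1)=8; μ^(2)=5/4; μ^(3)=-1; μ^(4)=-10

((0, 0, 0, 0, 1, 0); (0, 0, 1, 1, 1, 1); (1, 1, 0, 1, 0, 0); (0, 0, 0, 0, 0, 1))


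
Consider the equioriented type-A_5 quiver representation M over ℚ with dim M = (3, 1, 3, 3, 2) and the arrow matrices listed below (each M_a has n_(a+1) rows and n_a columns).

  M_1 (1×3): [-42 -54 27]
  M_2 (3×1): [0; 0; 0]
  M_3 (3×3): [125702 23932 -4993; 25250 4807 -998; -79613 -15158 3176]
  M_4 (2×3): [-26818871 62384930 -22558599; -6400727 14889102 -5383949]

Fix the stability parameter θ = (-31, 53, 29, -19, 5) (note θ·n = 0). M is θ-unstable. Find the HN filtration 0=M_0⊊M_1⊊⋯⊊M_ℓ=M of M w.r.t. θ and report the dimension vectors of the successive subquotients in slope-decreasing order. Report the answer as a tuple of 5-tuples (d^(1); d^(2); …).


Interval decomposition of M: I[1,1]^2, I[1,2], I[3,4], I[3,5]^2.
HN type (ℓ=3): μ^(1)=53; μ^(2)=5; μ^(3)=-31

((0, 1, 0, 0, 0); (0, 0, 3, 3, 2); (3, 0, 0, 0, 0))


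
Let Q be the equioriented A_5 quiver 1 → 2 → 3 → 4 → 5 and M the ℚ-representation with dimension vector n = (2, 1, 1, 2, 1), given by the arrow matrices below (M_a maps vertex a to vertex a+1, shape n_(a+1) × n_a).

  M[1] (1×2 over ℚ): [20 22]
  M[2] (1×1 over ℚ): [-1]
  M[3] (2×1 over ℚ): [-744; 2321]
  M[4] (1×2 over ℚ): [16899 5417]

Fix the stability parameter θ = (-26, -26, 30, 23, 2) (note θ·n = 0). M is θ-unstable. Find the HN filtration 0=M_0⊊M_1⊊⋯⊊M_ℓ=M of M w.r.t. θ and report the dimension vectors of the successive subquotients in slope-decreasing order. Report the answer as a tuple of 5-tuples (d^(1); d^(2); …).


Interval decomposition of M: I[1,1], I[1,5], I[4,4].
HN type (ℓ=3): μ^(1)=23; μ^(2)=55/3; μ^(3)=-26

((0, 0, 0, 1, 0); (0, 0, 1, 1, 1); (2, 1, 0, 0, 0))


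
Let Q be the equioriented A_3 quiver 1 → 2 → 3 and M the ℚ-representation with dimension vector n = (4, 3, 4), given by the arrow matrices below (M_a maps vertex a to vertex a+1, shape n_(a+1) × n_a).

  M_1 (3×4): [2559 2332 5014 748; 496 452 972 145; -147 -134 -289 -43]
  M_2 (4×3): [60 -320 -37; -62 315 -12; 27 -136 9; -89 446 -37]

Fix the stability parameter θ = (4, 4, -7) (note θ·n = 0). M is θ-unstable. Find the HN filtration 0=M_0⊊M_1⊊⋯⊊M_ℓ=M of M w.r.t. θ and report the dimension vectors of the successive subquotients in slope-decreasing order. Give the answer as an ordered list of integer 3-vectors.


Interval decomposition of M: I[1,1], I[1,3]^3, I[3,3].
HN type (ℓ=3): μ^(1)=4; μ^(2)=1/3; μ^(3)=-7

((1, 0, 0); (3, 3, 3); (0, 0, 1))


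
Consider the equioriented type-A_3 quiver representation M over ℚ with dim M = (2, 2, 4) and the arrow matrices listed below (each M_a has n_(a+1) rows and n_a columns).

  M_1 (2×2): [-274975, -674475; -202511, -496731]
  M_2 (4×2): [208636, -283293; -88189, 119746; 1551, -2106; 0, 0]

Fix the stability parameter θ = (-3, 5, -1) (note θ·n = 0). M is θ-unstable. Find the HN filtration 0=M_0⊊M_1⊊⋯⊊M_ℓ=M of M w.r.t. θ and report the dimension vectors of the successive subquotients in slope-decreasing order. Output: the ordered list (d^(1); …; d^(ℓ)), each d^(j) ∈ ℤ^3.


Interval decomposition of M: I[1,1], I[1,3], I[2,3], I[3,3]^2.
HN type (ℓ=3): μ^(1)=2; μ^(2)=-1; μ^(3)=-3

((0, 2, 2); (0, 0, 2); (2, 0, 0))


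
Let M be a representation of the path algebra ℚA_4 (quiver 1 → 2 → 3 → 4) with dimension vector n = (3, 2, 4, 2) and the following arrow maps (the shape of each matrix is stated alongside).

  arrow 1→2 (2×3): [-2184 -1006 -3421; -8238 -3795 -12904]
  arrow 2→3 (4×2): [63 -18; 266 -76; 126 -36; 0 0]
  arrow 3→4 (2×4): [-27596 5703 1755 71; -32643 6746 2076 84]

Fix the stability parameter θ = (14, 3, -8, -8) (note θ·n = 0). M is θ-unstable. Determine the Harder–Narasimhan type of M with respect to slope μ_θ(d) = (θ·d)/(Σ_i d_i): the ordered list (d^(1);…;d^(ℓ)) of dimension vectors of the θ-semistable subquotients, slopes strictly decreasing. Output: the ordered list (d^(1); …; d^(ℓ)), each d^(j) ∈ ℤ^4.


Barcode: M ≅ I[1,1], I[1,2], I[1,4], I[3,3]^2, I[3,4]. HN layers by μ_θ (4 steps, strictly decreasing):
  μ^(1)=14; μ^(2)=17/2; μ^(3)=1/4; μ^(4)=-8

((1, 0, 0, 0); (1, 1, 0, 0); (1, 1, 1, 1); (0, 0, 3, 1))


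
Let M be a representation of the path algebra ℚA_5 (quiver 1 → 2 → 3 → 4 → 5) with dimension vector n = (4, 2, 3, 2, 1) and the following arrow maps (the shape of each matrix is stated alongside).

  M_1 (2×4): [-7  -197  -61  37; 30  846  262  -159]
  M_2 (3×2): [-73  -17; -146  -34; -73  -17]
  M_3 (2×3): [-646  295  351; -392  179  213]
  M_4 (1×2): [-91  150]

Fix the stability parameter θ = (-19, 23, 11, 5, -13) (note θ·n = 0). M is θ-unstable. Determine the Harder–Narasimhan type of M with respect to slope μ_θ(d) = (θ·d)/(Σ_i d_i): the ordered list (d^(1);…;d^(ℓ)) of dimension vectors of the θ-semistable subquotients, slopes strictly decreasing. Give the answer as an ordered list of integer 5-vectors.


Barcode: M ≅ I[1,1]^2, I[1,2], I[1,5], I[3,3], I[3,4]. HN layers by μ_θ (5 steps, strictly decreasing):
  μ^(1)=23; μ^(2)=11; μ^(3)=8; μ^(4)=13/2; μ^(5)=-19

((0, 1, 0, 0, 0); (0, 0, 1, 0, 0); (0, 0, 1, 1, 0); (0, 1, 1, 1, 1); (4, 0, 0, 0, 0))


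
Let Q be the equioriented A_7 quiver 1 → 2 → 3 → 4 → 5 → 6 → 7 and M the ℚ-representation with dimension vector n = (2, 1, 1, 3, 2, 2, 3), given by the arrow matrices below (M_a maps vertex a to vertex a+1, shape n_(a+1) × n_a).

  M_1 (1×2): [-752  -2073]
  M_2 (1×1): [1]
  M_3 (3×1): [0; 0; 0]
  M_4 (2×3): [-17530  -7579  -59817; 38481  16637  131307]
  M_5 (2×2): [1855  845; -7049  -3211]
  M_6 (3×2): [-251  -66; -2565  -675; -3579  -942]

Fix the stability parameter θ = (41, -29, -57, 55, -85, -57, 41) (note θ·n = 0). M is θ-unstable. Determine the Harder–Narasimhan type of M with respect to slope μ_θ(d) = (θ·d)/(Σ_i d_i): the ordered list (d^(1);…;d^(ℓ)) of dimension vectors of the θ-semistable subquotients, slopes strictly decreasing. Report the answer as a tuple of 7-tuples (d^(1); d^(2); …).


Via rank(M_{q-1}∘⋯∘M_p): M ≅ I[1,1], I[1,3], I[4,4], I[4,5], I[4,7], I[6,7], I[7,7].
μ_θ-semistable layers: μ^(1)=55; μ^(2)=41; μ^(3)=-15; μ^(4)=-29; μ^(5)=-57

((0, 0, 0, 1, 0, 0, 0); (1, 0, 0, 0, 0, 0, 3); (1, 1, 1, 1, 1, 0, 0); (0, 0, 0, 1, 1, 1, 0); (0, 0, 0, 0, 0, 1, 0))


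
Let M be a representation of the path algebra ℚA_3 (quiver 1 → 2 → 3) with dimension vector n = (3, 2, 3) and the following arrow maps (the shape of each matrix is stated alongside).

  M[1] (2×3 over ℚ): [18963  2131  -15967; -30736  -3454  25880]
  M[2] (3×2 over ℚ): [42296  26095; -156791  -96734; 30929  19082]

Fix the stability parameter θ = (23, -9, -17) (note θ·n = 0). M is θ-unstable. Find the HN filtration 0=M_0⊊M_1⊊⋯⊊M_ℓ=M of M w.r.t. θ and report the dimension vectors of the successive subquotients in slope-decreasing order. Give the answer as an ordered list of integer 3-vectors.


Interval decomposition of M: I[1,1], I[1,3]^2, I[3,3].
HN type (ℓ=3): μ^(1)=23; μ^(2)=-1; μ^(3)=-17

((1, 0, 0); (2, 2, 2); (0, 0, 1))


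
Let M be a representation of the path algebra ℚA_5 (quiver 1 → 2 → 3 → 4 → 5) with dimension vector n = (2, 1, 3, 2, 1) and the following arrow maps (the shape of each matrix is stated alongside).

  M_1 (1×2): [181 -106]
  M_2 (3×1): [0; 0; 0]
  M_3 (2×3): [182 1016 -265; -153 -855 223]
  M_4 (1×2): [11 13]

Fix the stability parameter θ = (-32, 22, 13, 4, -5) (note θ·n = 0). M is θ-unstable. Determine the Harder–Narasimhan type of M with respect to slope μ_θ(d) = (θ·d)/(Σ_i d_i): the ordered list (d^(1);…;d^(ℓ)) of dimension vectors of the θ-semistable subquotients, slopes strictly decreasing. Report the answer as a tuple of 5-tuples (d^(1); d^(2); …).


Interval decomposition of M: I[1,1], I[1,2], I[3,3], I[3,4], I[3,5].
HN type (ℓ=5): μ^(1)=22; μ^(2)=13; μ^(3)=17/2; μ^(4)=4; μ^(5)=-32

((0, 1, 0, 0, 0); (0, 0, 1, 0, 0); (0, 0, 1, 1, 0); (0, 0, 1, 1, 1); (2, 0, 0, 0, 0))


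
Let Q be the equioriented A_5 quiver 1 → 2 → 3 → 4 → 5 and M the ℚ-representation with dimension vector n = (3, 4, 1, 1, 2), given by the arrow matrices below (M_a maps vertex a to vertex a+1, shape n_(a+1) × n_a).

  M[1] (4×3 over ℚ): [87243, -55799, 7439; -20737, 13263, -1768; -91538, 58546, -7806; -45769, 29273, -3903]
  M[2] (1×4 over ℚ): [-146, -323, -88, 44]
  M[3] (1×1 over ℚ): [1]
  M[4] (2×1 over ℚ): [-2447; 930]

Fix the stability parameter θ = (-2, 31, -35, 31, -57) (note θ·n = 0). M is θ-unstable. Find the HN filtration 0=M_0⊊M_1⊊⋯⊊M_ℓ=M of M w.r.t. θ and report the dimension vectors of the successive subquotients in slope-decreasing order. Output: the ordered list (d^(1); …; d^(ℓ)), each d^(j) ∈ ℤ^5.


Via rank(M_{q-1}∘⋯∘M_p): M ≅ I[1,1], I[1,2], I[1,5], I[2,2]^2, I[5,5].
μ_θ-semistable layers: μ^(1)=31; μ^(2)=-2; μ^(3)=-32/5; μ^(4)=-57

((0, 3, 0, 0, 0); (2, 0, 0, 0, 0); (1, 1, 1, 1, 1); (0, 0, 0, 0, 1))


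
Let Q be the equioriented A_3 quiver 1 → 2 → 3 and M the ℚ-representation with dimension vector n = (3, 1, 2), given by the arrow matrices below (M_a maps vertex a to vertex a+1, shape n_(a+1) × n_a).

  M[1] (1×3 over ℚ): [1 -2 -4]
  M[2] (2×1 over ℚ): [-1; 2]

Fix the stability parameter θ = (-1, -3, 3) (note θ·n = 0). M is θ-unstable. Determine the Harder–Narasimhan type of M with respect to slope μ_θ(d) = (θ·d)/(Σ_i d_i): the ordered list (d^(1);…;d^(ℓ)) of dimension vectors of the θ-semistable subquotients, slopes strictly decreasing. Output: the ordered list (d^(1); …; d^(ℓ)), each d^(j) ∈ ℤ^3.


Via rank(M_{q-1}∘⋯∘M_p): M ≅ I[1,1]^2, I[1,3], I[3,3].
μ_θ-semistable layers: μ^(1)=3; μ^(2)=-1; μ^(3)=-2

((0, 0, 2); (2, 0, 0); (1, 1, 0))


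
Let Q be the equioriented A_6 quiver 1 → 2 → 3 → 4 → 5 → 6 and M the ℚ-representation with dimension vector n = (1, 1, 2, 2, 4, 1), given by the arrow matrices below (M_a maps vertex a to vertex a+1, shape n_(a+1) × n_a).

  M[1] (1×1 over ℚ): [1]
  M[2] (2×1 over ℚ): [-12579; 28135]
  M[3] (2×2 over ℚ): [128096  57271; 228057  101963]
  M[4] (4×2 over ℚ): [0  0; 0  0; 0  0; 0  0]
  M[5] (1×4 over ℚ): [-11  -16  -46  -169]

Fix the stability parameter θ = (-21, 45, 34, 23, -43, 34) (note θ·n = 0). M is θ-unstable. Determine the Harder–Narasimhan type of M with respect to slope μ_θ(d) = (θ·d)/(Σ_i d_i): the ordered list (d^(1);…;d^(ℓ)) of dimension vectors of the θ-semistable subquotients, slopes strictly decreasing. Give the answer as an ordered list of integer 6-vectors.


Barcode: M ≅ I[1,4], I[3,4], I[5,5]^3, I[5,6]. HN layers by μ_θ (4 steps, strictly decreasing):
  μ^(1)=34; μ^(2)=57/2; μ^(3)=-21; μ^(4)=-43

((0, 1, 1, 1, 0, 1); (0, 0, 1, 1, 0, 0); (1, 0, 0, 0, 0, 0); (0, 0, 0, 0, 4, 0))


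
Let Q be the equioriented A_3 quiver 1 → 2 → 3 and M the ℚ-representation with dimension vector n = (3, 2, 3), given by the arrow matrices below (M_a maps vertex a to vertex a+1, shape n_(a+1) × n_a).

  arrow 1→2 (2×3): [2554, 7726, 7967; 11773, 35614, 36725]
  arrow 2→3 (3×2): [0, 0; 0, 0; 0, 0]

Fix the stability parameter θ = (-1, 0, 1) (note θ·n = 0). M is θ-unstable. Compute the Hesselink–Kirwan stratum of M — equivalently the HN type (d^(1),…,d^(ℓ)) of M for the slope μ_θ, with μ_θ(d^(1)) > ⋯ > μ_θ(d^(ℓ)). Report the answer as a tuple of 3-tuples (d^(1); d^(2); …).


Barcode: M ≅ I[1,1], I[1,2]^2, I[3,3]^3. HN layers by μ_θ (3 steps, strictly decreasing):
  μ^(1)=1; μ^(2)=0; μ^(3)=-1

((0, 0, 3); (0, 2, 0); (3, 0, 0))


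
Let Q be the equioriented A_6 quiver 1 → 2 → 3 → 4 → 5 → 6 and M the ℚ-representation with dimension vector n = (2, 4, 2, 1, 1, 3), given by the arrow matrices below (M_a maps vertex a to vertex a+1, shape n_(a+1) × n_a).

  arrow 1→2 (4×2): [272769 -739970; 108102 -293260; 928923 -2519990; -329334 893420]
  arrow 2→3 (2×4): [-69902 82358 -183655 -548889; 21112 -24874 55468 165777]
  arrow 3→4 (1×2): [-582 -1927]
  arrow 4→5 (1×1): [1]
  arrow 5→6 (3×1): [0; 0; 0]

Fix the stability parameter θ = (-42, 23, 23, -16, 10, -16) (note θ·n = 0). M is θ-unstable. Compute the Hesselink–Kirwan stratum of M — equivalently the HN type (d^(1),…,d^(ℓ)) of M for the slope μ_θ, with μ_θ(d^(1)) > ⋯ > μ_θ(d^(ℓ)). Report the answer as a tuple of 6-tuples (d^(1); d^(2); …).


Interval decomposition of M: I[1,1], I[1,3], I[2,2]^2, I[2,5], I[6,6]^3.
HN type (ℓ=4): μ^(1)=23; μ^(2)=10; μ^(3)=-16; μ^(4)=-42

((0, 3, 1, 0, 0, 0); (0, 1, 1, 1, 1, 0); (0, 0, 0, 0, 0, 3); (2, 0, 0, 0, 0, 0))


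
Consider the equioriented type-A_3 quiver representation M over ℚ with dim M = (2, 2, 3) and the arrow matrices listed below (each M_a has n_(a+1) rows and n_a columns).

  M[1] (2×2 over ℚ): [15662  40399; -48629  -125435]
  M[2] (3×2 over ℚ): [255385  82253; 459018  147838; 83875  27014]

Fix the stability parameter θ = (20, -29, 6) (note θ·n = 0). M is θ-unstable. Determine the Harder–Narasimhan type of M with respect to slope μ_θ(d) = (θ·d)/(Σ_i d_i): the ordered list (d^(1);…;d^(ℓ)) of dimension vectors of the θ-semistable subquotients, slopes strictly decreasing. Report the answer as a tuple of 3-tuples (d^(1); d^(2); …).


Interval decomposition of M: I[1,3]^2, I[3,3].
HN type (ℓ=2): μ^(1)=6; μ^(2)=-9/2

((0, 0, 3); (2, 2, 0))


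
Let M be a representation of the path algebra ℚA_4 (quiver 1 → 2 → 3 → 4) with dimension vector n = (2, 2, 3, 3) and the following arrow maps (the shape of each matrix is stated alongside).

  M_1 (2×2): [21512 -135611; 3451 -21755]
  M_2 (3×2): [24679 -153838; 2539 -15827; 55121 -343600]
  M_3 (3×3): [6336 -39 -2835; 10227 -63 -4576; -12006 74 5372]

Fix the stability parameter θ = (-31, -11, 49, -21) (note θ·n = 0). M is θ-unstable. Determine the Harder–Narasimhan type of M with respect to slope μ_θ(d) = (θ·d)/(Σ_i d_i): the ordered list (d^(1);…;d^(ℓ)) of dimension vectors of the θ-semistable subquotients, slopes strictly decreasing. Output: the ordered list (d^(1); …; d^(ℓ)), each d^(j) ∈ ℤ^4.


Via rank(M_{q-1}∘⋯∘M_p): M ≅ I[1,3], I[1,4], I[3,4], I[4,4].
μ_θ-semistable layers: μ^(1)=49; μ^(2)=14; μ^(3)=-11; μ^(4)=-21; μ^(5)=-31

((0, 0, 1, 0); (0, 0, 2, 2); (0, 2, 0, 0); (0, 0, 0, 1); (2, 0, 0, 0))


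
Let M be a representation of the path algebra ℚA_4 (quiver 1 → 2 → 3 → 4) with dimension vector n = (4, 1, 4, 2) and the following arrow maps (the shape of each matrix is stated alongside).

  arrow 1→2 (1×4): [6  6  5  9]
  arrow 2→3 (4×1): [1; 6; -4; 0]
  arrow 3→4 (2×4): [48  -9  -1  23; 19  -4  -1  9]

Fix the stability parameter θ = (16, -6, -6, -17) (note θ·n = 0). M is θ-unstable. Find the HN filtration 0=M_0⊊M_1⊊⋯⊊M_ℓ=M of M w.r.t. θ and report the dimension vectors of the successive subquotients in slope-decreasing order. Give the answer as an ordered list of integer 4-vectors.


Barcode: M ≅ I[1,1]^3, I[1,4], I[3,3]^2, I[3,4]. HN layers by μ_θ (4 steps, strictly decreasing):
  μ^(1)=16; μ^(2)=-13/4; μ^(3)=-6; μ^(4)=-23/2

((3, 0, 0, 0); (1, 1, 1, 1); (0, 0, 2, 0); (0, 0, 1, 1))


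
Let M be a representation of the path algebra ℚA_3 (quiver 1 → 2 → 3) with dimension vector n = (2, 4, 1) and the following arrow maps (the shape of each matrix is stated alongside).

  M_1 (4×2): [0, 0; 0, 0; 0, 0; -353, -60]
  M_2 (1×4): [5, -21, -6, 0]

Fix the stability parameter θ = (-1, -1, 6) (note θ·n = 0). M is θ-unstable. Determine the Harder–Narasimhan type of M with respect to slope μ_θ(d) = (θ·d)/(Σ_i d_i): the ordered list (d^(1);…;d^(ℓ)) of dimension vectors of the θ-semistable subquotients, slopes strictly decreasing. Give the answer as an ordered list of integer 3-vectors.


Interval decomposition of M: I[1,1], I[1,2], I[2,2]^2, I[2,3].
HN type (ℓ=2): μ^(1)=6; μ^(2)=-1

((0, 0, 1); (2, 4, 0))


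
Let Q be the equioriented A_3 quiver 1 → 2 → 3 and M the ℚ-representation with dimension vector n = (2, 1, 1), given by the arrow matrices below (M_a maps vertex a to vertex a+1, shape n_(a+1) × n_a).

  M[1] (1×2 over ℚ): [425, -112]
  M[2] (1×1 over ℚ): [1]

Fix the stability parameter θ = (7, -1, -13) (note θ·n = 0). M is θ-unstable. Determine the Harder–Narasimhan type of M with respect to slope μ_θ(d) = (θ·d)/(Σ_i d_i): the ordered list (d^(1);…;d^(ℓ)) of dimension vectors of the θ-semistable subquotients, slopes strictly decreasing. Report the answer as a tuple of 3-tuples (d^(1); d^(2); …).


Via rank(M_{q-1}∘⋯∘M_p): M ≅ I[1,1], I[1,3].
μ_θ-semistable layers: μ^(1)=7; μ^(2)=-7/3

((1, 0, 0); (1, 1, 1))


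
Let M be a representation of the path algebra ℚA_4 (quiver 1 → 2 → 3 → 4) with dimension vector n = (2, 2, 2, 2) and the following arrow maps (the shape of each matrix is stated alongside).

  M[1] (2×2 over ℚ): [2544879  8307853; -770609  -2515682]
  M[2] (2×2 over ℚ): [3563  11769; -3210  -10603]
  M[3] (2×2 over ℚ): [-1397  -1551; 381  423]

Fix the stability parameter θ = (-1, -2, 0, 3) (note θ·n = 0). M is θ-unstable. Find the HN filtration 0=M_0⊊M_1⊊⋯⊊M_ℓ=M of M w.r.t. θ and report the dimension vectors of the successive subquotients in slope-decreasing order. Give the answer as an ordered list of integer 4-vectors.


Interval decomposition of M: I[1,3], I[1,4], I[4,4].
HN type (ℓ=3): μ^(1)=3; μ^(2)=0; μ^(3)=-3/2

((0, 0, 0, 2); (0, 0, 2, 0); (2, 2, 0, 0))


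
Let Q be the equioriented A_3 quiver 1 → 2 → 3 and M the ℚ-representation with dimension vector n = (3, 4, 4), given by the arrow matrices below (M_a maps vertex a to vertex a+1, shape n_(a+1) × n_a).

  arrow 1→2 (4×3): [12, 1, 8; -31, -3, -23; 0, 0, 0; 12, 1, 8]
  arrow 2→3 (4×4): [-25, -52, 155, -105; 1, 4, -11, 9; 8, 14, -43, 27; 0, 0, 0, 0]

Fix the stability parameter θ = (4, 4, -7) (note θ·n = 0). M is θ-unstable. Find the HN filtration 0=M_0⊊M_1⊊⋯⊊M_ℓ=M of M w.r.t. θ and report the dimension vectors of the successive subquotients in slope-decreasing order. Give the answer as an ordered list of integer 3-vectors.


Barcode: M ≅ I[1,1], I[1,2], I[1,3], I[2,2], I[2,3], I[3,3]^2. HN layers by μ_θ (4 steps, strictly decreasing):
  μ^(1)=4; μ^(2)=1/3; μ^(3)=-3/2; μ^(4)=-7

((2, 2, 0); (1, 1, 1); (0, 1, 1); (0, 0, 2))


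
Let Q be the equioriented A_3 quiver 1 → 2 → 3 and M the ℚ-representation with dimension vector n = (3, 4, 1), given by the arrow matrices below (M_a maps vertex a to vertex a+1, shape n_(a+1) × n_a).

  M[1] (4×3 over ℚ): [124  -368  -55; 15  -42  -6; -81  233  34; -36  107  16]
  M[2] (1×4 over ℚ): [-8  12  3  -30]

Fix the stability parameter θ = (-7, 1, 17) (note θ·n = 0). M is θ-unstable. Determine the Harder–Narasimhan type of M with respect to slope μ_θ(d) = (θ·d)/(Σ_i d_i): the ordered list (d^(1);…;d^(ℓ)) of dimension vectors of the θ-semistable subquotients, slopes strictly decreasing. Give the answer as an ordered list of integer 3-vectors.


Barcode: M ≅ I[1,2]^2, I[1,3], I[2,2]. HN layers by μ_θ (3 steps, strictly decreasing):
  μ^(1)=17; μ^(2)=1; μ^(3)=-7

((0, 0, 1); (0, 4, 0); (3, 0, 0))


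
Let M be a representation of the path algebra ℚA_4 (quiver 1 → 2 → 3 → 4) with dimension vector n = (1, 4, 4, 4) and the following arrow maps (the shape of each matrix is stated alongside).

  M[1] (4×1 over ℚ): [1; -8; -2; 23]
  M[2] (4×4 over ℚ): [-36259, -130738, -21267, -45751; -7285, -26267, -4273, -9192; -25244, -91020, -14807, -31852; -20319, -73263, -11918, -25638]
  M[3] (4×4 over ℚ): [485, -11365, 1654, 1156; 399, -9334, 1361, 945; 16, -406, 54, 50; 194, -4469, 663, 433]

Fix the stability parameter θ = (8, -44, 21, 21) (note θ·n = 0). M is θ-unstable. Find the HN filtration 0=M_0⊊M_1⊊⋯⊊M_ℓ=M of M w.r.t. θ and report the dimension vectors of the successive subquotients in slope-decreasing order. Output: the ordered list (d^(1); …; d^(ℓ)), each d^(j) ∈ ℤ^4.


Interval decomposition of M: I[1,4], I[2,2], I[2,3]^2, I[3,4], I[4,4]^2.
HN type (ℓ=3): μ^(1)=21; μ^(2)=-18; μ^(3)=-44

((0, 0, 4, 4); (1, 1, 0, 0); (0, 3, 0, 0))


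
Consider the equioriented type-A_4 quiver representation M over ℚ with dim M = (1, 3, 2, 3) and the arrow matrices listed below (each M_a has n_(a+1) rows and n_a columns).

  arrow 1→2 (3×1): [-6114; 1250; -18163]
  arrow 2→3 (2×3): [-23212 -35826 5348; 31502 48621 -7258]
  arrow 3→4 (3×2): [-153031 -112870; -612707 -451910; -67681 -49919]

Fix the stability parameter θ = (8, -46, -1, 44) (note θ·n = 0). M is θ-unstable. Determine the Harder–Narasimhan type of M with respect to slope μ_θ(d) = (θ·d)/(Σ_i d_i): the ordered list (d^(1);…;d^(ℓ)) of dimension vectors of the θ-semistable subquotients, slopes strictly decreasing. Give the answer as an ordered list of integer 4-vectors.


Via rank(M_{q-1}∘⋯∘M_p): M ≅ I[1,4], I[2,2]^2, I[3,4], I[4,4].
μ_θ-semistable layers: μ^(1)=44; μ^(2)=-1; μ^(3)=-19; μ^(4)=-46

((0, 0, 0, 3); (0, 0, 2, 0); (1, 1, 0, 0); (0, 2, 0, 0))


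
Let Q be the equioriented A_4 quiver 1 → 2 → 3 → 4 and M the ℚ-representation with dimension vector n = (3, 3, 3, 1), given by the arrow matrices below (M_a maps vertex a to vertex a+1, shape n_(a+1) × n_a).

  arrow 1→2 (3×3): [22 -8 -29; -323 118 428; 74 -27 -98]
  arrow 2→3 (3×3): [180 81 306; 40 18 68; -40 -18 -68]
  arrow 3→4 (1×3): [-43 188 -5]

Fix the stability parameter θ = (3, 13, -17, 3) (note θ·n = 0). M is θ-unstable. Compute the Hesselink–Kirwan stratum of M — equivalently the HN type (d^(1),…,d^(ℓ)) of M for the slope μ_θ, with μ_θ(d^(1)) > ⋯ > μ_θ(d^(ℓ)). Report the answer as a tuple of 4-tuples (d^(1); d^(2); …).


Interval decomposition of M: I[1,2]^2, I[1,4], I[3,3]^2.
HN type (ℓ=4): μ^(1)=13; μ^(2)=3; μ^(3)=-1/3; μ^(4)=-17

((0, 2, 0, 0); (2, 0, 0, 1); (1, 1, 1, 0); (0, 0, 2, 0))


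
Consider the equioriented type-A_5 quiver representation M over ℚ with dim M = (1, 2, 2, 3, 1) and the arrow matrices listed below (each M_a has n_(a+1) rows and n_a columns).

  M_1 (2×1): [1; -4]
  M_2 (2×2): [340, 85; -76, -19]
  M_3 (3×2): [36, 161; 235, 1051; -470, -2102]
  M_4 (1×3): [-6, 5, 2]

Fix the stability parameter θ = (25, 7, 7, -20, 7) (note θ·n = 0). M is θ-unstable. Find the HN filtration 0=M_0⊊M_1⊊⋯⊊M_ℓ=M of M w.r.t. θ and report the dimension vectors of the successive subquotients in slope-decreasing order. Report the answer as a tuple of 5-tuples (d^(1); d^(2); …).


Via rank(M_{q-1}∘⋯∘M_p): M ≅ I[1,2], I[2,4], I[3,5], I[4,4].
μ_θ-semistable layers: μ^(1)=16; μ^(2)=7; μ^(3)=-2; μ^(4)=-13/2; μ^(5)=-20

((1, 1, 0, 0, 0); (0, 0, 0, 0, 1); (0, 1, 1, 1, 0); (0, 0, 1, 1, 0); (0, 0, 0, 1, 0))


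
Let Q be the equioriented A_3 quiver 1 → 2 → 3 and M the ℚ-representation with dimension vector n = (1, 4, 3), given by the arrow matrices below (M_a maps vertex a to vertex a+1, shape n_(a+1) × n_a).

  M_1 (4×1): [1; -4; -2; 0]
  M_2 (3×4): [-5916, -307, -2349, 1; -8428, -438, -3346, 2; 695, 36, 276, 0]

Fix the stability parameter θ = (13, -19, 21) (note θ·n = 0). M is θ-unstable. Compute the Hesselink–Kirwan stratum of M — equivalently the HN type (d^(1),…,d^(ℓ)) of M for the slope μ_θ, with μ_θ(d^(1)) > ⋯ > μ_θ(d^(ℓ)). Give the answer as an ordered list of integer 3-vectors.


Barcode: M ≅ I[1,3], I[2,2], I[2,3]^2. HN layers by μ_θ (3 steps, strictly decreasing):
  μ^(1)=21; μ^(2)=-3; μ^(3)=-19

((0, 0, 3); (1, 1, 0); (0, 3, 0))


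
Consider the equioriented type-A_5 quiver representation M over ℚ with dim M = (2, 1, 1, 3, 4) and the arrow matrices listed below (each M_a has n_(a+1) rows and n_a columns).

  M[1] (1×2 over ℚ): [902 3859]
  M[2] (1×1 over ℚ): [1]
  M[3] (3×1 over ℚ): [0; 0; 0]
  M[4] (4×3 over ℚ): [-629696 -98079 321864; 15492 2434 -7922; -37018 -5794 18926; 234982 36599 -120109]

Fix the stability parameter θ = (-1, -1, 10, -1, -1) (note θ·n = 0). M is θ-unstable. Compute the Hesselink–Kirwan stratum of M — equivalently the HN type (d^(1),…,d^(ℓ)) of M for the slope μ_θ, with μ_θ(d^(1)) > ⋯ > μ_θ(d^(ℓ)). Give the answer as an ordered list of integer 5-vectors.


Via rank(M_{q-1}∘⋯∘M_p): M ≅ I[1,1], I[1,3], I[4,5]^3, I[5,5].
μ_θ-semistable layers: μ^(1)=10; μ^(2)=-1

((0, 0, 1, 0, 0); (2, 1, 0, 3, 4))


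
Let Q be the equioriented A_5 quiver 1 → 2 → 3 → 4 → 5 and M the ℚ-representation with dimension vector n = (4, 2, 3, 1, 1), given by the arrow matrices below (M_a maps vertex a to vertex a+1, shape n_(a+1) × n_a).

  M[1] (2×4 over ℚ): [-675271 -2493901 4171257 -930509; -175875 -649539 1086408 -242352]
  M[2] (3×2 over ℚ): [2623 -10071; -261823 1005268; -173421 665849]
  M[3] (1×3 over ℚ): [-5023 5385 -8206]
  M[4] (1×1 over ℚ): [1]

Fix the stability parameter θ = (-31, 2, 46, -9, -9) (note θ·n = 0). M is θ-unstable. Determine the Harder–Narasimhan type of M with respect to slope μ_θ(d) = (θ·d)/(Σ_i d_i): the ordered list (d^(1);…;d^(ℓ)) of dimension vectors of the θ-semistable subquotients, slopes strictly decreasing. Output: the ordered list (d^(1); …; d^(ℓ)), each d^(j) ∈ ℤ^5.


Barcode: M ≅ I[1,1]^2, I[1,3], I[1,5], I[3,3]. HN layers by μ_θ (4 steps, strictly decreasing):
  μ^(1)=46; μ^(2)=28/3; μ^(3)=2; μ^(4)=-31

((0, 0, 2, 0, 0); (0, 0, 1, 1, 1); (0, 2, 0, 0, 0); (4, 0, 0, 0, 0))


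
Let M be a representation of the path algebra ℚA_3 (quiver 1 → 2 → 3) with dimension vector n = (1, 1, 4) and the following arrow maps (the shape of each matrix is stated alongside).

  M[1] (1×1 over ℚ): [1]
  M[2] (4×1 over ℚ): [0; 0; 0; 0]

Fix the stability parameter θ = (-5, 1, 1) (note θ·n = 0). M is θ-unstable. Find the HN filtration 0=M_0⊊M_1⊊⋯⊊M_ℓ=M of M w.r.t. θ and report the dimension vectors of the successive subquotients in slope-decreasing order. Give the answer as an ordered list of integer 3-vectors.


Interval decomposition of M: I[1,2], I[3,3]^4.
HN type (ℓ=2): μ^(1)=1; μ^(2)=-5

((0, 1, 4); (1, 0, 0))


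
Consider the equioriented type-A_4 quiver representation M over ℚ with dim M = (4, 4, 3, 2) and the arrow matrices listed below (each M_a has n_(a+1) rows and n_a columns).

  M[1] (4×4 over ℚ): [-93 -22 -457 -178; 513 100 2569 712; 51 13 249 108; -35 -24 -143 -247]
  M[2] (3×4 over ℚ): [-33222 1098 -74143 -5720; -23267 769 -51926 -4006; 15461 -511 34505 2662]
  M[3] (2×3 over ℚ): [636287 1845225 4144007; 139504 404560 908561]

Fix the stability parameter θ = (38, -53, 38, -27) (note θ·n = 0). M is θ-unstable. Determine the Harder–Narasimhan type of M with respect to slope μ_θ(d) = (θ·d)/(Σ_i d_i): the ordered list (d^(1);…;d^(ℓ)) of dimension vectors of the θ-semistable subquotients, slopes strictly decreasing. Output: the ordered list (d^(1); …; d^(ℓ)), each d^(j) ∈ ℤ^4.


Interval decomposition of M: I[1,1], I[1,2]^2, I[1,4], I[2,4], I[3,3].
HN type (ℓ=4): μ^(1)=38; μ^(2)=11/2; μ^(3)=-15/2; μ^(4)=-53

((1, 0, 1, 0); (0, 0, 2, 2); (3, 3, 0, 0); (0, 1, 0, 0))


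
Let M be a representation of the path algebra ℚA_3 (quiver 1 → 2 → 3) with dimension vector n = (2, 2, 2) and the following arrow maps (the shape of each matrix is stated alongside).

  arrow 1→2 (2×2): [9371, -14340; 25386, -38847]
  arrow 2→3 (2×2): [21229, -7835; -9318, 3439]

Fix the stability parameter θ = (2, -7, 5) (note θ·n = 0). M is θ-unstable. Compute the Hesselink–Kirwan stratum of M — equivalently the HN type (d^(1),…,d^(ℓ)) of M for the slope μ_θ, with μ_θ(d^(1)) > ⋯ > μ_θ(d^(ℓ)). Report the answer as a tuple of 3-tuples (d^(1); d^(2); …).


Via rank(M_{q-1}∘⋯∘M_p): M ≅ I[1,3]^2.
μ_θ-semistable layers: μ^(1)=5; μ^(2)=-5/2

((0, 0, 2); (2, 2, 0))


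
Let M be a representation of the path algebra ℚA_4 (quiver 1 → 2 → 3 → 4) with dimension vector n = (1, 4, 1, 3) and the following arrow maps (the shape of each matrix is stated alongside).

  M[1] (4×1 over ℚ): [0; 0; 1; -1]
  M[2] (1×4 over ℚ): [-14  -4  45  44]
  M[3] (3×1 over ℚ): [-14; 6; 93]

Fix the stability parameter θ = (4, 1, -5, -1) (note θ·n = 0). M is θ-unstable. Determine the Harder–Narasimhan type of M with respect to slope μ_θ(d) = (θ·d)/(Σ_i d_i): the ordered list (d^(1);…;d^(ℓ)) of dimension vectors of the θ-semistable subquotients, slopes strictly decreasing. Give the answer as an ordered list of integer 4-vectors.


Via rank(M_{q-1}∘⋯∘M_p): M ≅ I[1,4], I[2,2]^3, I[4,4]^2.
μ_θ-semistable layers: μ^(1)=1; μ^(2)=-1/4; μ^(3)=-1

((0, 3, 0, 0); (1, 1, 1, 1); (0, 0, 0, 2))


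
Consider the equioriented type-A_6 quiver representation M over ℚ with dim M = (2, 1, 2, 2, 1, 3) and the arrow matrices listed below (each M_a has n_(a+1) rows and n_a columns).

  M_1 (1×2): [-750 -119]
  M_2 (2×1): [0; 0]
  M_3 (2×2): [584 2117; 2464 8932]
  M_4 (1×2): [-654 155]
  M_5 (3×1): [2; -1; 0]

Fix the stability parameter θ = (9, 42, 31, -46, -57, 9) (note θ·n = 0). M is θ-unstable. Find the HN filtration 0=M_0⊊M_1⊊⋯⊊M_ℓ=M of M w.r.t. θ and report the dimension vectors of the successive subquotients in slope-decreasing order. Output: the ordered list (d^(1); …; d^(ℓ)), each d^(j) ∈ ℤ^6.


Barcode: M ≅ I[1,1], I[1,2], I[3,3], I[3,6], I[4,4], I[6,6]^2. HN layers by μ_θ (5 steps, strictly decreasing):
  μ^(1)=42; μ^(2)=31; μ^(3)=9; μ^(4)=-24; μ^(5)=-46

((0, 1, 0, 0, 0, 0); (0, 0, 1, 0, 0, 0); (2, 0, 0, 0, 0, 3); (0, 0, 1, 1, 1, 0); (0, 0, 0, 1, 0, 0))


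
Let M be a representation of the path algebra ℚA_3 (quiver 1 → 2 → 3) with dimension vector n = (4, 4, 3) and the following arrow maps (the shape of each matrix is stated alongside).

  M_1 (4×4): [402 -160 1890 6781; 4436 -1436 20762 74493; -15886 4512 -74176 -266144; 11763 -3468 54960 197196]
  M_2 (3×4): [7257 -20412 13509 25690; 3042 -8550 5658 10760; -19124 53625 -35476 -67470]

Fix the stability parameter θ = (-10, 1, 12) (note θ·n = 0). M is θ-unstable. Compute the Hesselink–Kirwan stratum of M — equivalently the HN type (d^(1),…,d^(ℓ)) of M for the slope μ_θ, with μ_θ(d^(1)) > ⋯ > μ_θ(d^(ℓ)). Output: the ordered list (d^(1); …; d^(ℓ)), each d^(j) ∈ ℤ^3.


Via rank(M_{q-1}∘⋯∘M_p): M ≅ I[1,1], I[1,2], I[1,3]^2, I[2,2], I[3,3].
μ_θ-semistable layers: μ^(1)=12; μ^(2)=1; μ^(3)=-10

((0, 0, 3); (0, 4, 0); (4, 0, 0))


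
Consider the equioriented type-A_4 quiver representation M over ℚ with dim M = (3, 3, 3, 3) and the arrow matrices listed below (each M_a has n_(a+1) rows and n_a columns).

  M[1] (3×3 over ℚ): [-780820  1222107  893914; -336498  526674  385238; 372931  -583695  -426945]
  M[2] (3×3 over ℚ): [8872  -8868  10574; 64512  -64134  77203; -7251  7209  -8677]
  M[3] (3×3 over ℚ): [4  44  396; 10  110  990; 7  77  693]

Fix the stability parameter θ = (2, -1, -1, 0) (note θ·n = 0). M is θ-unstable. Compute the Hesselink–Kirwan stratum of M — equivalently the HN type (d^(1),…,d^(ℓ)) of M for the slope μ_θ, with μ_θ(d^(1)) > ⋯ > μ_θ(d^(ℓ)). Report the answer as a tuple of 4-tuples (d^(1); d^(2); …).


Barcode: M ≅ I[1,1], I[1,3], I[1,4], I[2,2], I[3,3], I[4,4]^2. HN layers by μ_θ (3 steps, strictly decreasing):
  μ^(1)=2; μ^(2)=0; μ^(3)=-1

((1, 0, 0, 0); (2, 2, 2, 3); (0, 1, 1, 0))


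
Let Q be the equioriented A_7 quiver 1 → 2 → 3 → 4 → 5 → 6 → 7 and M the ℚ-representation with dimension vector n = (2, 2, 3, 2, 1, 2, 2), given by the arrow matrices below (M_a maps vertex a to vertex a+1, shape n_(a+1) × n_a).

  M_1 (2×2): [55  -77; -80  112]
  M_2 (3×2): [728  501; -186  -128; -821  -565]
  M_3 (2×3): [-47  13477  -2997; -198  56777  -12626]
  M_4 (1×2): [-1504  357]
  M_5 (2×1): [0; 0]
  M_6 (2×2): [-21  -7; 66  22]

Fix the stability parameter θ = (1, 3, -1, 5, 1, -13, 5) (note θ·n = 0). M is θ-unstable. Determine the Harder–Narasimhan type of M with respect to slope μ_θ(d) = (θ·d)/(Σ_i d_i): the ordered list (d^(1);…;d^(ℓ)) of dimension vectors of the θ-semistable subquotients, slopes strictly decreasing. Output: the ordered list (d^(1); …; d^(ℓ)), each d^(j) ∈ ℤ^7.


Barcode: M ≅ I[1,1], I[1,4], I[2,5], I[3,3], I[6,6], I[6,7], I[7,7]. HN layers by μ_θ (5 steps, strictly decreasing):
  μ^(1)=5; μ^(2)=3; μ^(3)=1; μ^(4)=-1; μ^(5)=-13

((0, 0, 0, 1, 0, 0, 2); (0, 0, 0, 1, 1, 0, 0); (2, 2, 2, 0, 0, 0, 0); (0, 0, 1, 0, 0, 0, 0); (0, 0, 0, 0, 0, 2, 0))


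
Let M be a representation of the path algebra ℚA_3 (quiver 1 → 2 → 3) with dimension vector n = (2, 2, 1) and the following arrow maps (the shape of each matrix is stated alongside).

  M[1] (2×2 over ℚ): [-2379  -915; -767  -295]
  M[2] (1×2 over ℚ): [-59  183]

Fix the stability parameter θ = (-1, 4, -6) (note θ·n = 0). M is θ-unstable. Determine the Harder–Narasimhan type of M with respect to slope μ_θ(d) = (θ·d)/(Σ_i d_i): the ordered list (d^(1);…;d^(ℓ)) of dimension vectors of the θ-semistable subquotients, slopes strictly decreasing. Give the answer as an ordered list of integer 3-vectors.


Interval decomposition of M: I[1,1], I[1,2], I[2,3].
HN type (ℓ=2): μ^(1)=4; μ^(2)=-1

((0, 1, 0); (2, 1, 1))


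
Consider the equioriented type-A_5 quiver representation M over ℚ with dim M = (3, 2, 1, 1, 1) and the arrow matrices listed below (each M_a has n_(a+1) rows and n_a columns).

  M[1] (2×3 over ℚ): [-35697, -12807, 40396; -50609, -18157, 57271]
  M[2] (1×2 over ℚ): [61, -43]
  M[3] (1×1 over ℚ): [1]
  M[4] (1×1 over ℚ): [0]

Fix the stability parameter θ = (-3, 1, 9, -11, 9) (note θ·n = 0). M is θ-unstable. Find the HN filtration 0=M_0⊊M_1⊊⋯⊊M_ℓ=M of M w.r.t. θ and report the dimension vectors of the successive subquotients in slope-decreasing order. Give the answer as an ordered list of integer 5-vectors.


Via rank(M_{q-1}∘⋯∘M_p): M ≅ I[1,1], I[1,2], I[1,4], I[5,5].
μ_θ-semistable layers: μ^(1)=9; μ^(2)=1; μ^(3)=-1/3; μ^(4)=-3

((0, 0, 0, 0, 1); (0, 1, 0, 0, 0); (0, 1, 1, 1, 0); (3, 0, 0, 0, 0))


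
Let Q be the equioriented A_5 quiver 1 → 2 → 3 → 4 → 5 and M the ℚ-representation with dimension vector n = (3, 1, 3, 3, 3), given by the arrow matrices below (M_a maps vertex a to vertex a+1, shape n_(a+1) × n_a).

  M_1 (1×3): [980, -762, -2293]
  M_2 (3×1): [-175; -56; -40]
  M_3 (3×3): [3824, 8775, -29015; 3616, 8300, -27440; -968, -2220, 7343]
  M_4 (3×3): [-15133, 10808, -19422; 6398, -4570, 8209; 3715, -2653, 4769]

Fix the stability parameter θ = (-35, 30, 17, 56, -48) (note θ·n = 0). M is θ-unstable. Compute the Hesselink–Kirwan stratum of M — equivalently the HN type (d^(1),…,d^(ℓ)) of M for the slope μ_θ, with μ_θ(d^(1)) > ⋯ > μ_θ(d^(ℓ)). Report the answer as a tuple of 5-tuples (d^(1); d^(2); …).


Interval decomposition of M: I[1,1]^2, I[1,3], I[3,5]^2, I[4,5].
HN type (ℓ=4): μ^(1)=47/2; μ^(2)=25/3; μ^(3)=4; μ^(4)=-35

((0, 1, 1, 0, 0); (0, 0, 2, 2, 2); (0, 0, 0, 1, 1); (3, 0, 0, 0, 0))


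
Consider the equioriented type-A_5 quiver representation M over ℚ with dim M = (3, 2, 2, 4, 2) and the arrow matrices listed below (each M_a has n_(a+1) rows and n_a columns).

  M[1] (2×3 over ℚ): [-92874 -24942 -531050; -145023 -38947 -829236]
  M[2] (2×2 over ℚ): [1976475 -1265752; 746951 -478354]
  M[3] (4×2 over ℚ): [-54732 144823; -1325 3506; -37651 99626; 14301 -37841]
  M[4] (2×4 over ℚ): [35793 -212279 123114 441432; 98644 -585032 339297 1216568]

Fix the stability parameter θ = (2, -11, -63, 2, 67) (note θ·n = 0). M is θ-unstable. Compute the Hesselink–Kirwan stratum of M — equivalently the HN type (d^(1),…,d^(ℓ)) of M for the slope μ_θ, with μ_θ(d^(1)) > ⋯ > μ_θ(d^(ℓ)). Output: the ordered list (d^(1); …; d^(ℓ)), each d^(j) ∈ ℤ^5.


Barcode: M ≅ I[1,1], I[1,5]^2, I[4,4]^2. HN layers by μ_θ (3 steps, strictly decreasing):
  μ^(1)=67; μ^(2)=2; μ^(3)=-24

((0, 0, 0, 0, 2); (1, 0, 0, 4, 0); (2, 2, 2, 0, 0))


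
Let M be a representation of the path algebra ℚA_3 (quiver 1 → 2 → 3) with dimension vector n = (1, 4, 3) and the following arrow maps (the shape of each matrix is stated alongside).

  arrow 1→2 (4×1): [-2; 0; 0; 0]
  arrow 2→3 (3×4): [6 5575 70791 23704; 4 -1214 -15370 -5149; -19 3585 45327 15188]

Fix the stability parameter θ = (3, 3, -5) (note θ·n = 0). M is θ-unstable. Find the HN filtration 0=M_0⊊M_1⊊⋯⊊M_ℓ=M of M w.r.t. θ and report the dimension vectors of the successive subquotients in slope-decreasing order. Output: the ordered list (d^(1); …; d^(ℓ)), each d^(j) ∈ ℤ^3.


Via rank(M_{q-1}∘⋯∘M_p): M ≅ I[1,3], I[2,2], I[2,3]^2.
μ_θ-semistable layers: μ^(1)=3; μ^(2)=1/3; μ^(3)=-1

((0, 1, 0); (1, 1, 1); (0, 2, 2))


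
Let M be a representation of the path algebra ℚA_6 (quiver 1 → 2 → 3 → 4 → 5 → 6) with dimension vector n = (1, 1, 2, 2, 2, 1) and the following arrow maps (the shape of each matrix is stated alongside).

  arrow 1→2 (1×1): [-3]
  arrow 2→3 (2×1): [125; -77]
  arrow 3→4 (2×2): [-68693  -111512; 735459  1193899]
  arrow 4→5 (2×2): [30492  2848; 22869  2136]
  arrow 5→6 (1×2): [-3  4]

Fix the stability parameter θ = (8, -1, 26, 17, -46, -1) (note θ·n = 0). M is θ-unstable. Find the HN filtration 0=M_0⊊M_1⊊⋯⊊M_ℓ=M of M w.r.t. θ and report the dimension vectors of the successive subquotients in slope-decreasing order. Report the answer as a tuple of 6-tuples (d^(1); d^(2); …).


Barcode: M ≅ I[1,5], I[3,4], I[5,6]. HN layers by μ_θ (4 steps, strictly decreasing):
  μ^(1)=43/2; μ^(2)=4/5; μ^(3)=-1; μ^(4)=-46

((0, 0, 1, 1, 0, 0); (1, 1, 1, 1, 1, 0); (0, 0, 0, 0, 0, 1); (0, 0, 0, 0, 1, 0))


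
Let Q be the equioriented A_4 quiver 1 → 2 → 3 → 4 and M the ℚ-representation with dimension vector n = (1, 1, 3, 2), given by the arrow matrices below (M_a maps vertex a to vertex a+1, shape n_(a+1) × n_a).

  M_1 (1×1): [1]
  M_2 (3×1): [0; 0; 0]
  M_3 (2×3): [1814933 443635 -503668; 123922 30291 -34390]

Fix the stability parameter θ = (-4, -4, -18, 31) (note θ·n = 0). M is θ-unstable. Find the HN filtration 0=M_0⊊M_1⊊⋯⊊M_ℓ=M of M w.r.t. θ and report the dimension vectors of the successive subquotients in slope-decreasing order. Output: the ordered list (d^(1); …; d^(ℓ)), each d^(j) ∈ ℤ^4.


Interval decomposition of M: I[1,2], I[3,3], I[3,4]^2.
HN type (ℓ=3): μ^(1)=31; μ^(2)=-4; μ^(3)=-18

((0, 0, 0, 2); (1, 1, 0, 0); (0, 0, 3, 0))
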